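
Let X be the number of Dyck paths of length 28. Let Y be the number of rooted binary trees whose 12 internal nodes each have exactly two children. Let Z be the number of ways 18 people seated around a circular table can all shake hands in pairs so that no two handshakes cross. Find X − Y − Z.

2461566

A Dyck path with 14 up-steps and 14 down-steps has semilength 14, so there are C_14 of them. So X = C_14 = 2674440.
Full binary trees with n internal nodes are counted by C_n; here n = 12. So Y = C_12 = 208012.
Non-crossing handshake pairings of 2n people are counted by C_n; 18 people gives n = 9. So Z = C_9 = 4862.
X − Y − Z = 2674440 − 208012 − 4862 = 2461566.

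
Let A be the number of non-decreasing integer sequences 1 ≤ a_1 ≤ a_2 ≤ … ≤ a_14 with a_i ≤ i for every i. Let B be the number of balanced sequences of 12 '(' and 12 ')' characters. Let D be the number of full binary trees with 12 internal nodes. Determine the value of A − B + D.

2674440

Weakly increasing sequences with a_i ≤ i biject with Dyck paths of semilength 14, so there are C_14. So A = C_14 = 2674440.
A balanced arrangement of 12 bracket pairs is a Dyck word of semilength 12, so the count is C_12. So B = C_12 = 208012.
Full binary trees with n internal nodes are counted by C_n; here n = 12. So D = C_12 = 208012.
A − B + D = 2674440 − 208012 + 208012 = 2674440.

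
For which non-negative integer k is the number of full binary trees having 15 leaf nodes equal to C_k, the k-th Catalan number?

A full binary tree with L leaves has L−1 internal nodes and is counted by C_{L−1}; L = 15 gives C_14.

14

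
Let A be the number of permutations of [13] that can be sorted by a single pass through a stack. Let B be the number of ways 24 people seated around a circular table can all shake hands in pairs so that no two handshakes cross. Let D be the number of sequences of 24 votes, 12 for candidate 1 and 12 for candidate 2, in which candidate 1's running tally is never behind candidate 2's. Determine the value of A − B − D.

326876

Stack-sortable permutations are exactly the 231-avoiding ones, counted by C_n; here n = 13. So A = C_13 = 742900.
Non-crossing handshake pairings of 2n people are counted by C_n; 24 people gives n = 12. So B = C_12 = 208012.
Reading a vote for the leader as '(' and for the other as ')' turns such a sequence into a balanced string of 12 pairs, so the count is C_12. So D = C_12 = 208012.
A − B − D = 742900 − 208012 − 208012 = 326876.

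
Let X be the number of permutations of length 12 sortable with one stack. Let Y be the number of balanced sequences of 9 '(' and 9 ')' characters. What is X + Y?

212874

Stack-sortable permutations are exactly the 231-avoiding ones, counted by C_n; here n = 12. So X = C_12 = 208012.
Balanced strings of n pairs of brackets are counted by C_n; here n = 9. So Y = C_9 = 4862.
X + Y = 208012 + 4862 = 212874.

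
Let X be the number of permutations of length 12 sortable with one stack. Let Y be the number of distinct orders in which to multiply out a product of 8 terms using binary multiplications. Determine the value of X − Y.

By Knuth's characterisation, the stack-sortable permutations of length 12 are the 231-avoiders, numbering C_12. So X = C_12 = 208012.
Parenthesizations of m factors correspond to full binary trees with m leaves, counted by C_{m−1}; m = 8 gives C_7. So Y = C_7 = 429.
X − Y = 208012 − 429 = 207583.

207583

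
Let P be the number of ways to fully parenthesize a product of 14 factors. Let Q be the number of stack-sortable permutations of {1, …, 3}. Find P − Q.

Bracketing 14 factors into binary products is counted by C_{14−1} = C_13. So P = C_13 = 742900.
By Knuth's characterisation, the stack-sortable permutations of length 3 are the 231-avoiders, numbering C_3. So Q = C_3 = 5.
P − Q = 742900 − 5 = 742895.

742895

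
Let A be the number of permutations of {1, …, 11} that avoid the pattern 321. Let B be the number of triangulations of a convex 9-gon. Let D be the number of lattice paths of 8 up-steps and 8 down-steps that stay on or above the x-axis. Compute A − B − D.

For any fixed pattern of length 3, the pattern-avoiding permutations of [11] number C_11. So A = C_11 = 58786.
Triangulations of a convex m-gon are counted by C_{m−2}; with m = 9 this is C_7. So B = C_7 = 429.
Paths of 8 up- and 8 down-steps that never dip below the axis are Dyck paths; their count is C_8. So D = C_8 = 1430.
A − B − D = 58786 − 429 − 1430 = 56927.

56927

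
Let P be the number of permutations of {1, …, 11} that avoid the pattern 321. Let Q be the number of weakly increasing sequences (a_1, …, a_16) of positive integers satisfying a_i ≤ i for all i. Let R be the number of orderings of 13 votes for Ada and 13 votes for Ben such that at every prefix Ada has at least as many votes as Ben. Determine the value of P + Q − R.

34673556

For any fixed pattern of length 3, the pattern-avoiding permutations of [11] number C_11. So P = C_11 = 58786.
Such sub-staircase sequences of length n are counted by C_n; here n = 16. So Q = C_16 = 35357670.
Ballot sequences with n votes each where one side never trails are Dyck words, counted by C_n; here n = 13. So R = C_13 = 742900.
P + Q − R = 58786 + 35357670 − 742900 = 34673556.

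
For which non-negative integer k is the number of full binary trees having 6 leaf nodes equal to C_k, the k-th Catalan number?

A full binary tree with L leaves has L−1 internal nodes and is counted by C_{L−1}; L = 6 gives C_5.

5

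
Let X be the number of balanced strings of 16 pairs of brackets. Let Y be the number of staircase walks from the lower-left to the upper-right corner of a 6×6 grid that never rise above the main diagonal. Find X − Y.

Balanced strings of n pairs of brackets are counted by C_n; here n = 16. So X = C_16 = 35357670.
Sub-diagonal monotone paths from (0,0) to (6,6) biject with Dyck paths of semilength 6, giving C_6. So Y = C_6 = 132.
X − Y = 35357670 − 132 = 35357538.

35357538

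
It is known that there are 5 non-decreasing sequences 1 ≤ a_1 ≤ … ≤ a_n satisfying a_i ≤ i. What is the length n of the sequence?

Such sub-staircase sequences of length n are counted by C_n. The Catalan number equal to 5 is C_3.

3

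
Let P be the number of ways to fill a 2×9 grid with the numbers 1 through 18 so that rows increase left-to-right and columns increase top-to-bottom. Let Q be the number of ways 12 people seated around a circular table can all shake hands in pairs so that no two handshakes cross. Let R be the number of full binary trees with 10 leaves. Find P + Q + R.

Standard Young tableaux of shape 2×n are counted by C_n; here n = 9. So P = C_9 = 4862.
Non-crossing handshake pairings of 2n people are counted by C_n; 12 people gives n = 6. So Q = C_6 = 132.
A full binary tree with L leaves has L−1 internal nodes and is counted by C_{L−1}; L = 10 gives C_9. So R = C_9 = 4862.
P + Q + R = 4862 + 132 + 4862 = 9856.

9856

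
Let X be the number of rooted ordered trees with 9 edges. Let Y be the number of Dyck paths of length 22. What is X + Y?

Rooted ordered trees with n edges are counted by C_n; here n = 9. So X = C_9 = 4862.
A Dyck path with 11 up-steps and 11 down-steps has semilength 11, so there are C_11 of them. So Y = C_11 = 58786.
X + Y = 4862 + 58786 = 63648.

63648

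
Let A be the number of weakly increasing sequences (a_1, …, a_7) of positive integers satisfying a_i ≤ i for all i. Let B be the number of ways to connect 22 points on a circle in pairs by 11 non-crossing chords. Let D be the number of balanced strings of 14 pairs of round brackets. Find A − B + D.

Weakly increasing sequences with a_i ≤ i biject with Dyck paths of semilength 7, so there are C_7. So A = C_7 = 429.
Non-crossing perfect matchings of 2n points on a circle are counted by C_n; with 22 points, n = 11. So B = C_11 = 58786.
With 14 pairs the number of balanced bracket strings is the Catalan number C_14. So D = C_14 = 2674440.
A − B + D = 429 − 58786 + 2674440 = 2616083.

2616083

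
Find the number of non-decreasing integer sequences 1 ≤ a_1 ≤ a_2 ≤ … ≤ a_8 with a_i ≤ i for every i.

1430

Such sub-staircase sequences of length n are counted by C_n; here n = 8.
C_8 = C(16,8)/9 = 12870/9 = 1430.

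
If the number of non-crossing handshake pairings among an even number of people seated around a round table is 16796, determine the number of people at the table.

20

Non-crossing handshake pairings of 2n people are counted by C_n, and C_10 = 16796.
So n = 10, and there are 2n = 20 people.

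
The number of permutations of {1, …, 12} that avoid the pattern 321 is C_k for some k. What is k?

Permutations of [n] avoiding any single length-3 pattern are counted by C_n; here n = 12.

12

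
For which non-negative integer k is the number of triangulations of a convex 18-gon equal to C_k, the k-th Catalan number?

16

Triangulations of a convex m-gon are counted by C_{m−2}; with m = 18 this is C_16.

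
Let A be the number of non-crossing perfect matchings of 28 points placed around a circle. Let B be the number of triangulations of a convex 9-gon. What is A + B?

2674869

Pairing 28 circle points by 14 non-crossing chords gives C_14 matchings. So A = C_14 = 2674440.
The number of triangulations of a 9-gon is the Catalan number C_7 (index = sides − 2). So B = C_7 = 429.
A + B = 2674440 + 429 = 2674869.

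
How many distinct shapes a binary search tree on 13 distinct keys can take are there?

742900

There are C_n binary search tree shapes on n keys; with n = 13 that is C_13.
C_13 = C(26,13)/14 = 10400600/14 = 742900.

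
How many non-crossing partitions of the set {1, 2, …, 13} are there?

742900

The non-crossing partitions of [13] form a lattice of size C_13.
C_13 = 742900.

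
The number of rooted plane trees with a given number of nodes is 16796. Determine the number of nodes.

Rooted ordered trees on m nodes are counted by C_{m−1}. Since C_10 = 16796, the index is 10.
So the index is 10, and the number of nodes is 10 + 1 = 11.

11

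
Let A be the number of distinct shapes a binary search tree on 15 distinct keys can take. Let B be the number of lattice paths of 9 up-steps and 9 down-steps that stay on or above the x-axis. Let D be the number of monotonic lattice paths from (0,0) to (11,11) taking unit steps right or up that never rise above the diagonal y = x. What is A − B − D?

There are C_n binary search tree shapes on n keys; with n = 15 that is C_15. So A = C_15 = 9694845.
A Dyck path with 9 up-steps and 9 down-steps has semilength 9, so there are C_9 of them. So B = C_9 = 4862.
Sub-diagonal monotone paths from (0,0) to (11,11) biject with Dyck paths of semilength 11, giving C_11. So D = C_11 = 58786.
A − B − D = 9694845 − 4862 − 58786 = 9631197.

9631197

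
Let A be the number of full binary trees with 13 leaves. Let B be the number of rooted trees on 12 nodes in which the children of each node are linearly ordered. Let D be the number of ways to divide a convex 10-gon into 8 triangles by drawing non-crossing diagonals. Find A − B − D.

A full binary tree with L leaves has L−1 internal nodes and is counted by C_{L−1}; L = 13 gives C_12. So A = C_12 = 208012.
Rooted ordered (plane) trees on m nodes have m−1 edges and are counted by C_{m−1}; m = 12 gives C_11. So B = C_11 = 58786.
The number of triangulations of a 10-gon is the Catalan number C_8 (index = sides − 2). So D = C_8 = 1430.
A − B − D = 208012 − 58786 − 1430 = 147796.

147796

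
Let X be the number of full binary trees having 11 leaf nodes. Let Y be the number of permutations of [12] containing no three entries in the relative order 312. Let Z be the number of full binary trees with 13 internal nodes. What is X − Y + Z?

A full binary tree with L leaves has L−1 internal nodes and is counted by C_{L−1}; L = 11 gives C_10. So X = C_10 = 16796.
Permutations of [n] avoiding any single length-3 pattern are counted by C_n; here n = 12. So Y = C_12 = 208012.
Full binary trees with n internal nodes are counted by C_n; here n = 13. So Z = C_13 = 742900.
X − Y + Z = 16796 − 208012 + 742900 = 551684.

551684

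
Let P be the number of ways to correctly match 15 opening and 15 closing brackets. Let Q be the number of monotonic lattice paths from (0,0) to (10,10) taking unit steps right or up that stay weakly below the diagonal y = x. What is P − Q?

9678049

Balanced strings of n pairs of brackets are counted by C_n; here n = 15. So P = C_15 = 9694845.
Sub-diagonal monotone paths from (0,0) to (10,10) biject with Dyck paths of semilength 10, giving C_10. So Q = C_10 = 16796.
P − Q = 9694845 − 16796 = 9678049.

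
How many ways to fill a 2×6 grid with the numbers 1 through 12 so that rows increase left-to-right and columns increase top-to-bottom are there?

Standard Young tableaux of shape 2×n are counted by C_n; here n = 6.
C_6 = 132.

132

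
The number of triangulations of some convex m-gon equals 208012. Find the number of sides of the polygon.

Triangulations of a convex m-gon are counted by C_{m−2}; 208012 = C_12.
So m − 2 = 12, giving m = 14 sides.

14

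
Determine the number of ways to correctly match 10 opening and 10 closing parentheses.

A balanced arrangement of 10 bracket pairs is a Dyck word of semilength 10, so the count is C_10.
C_10 = C_9 · 2(2·9+1)/(9+2) = 4862 · 38/11 = 16796.

16796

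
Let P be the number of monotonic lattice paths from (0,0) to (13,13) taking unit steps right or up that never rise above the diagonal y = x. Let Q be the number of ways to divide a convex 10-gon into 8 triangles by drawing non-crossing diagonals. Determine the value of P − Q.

Sub-diagonal monotone paths from (0,0) to (13,13) biject with Dyck paths of semilength 13, giving C_13. So P = C_13 = 742900.
The number of triangulations of a 10-gon is the Catalan number C_8 (index = sides − 2). So Q = C_8 = 1430.
P − Q = 742900 − 1430 = 741470.

741470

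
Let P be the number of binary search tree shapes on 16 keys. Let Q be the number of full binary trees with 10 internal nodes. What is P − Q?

There are C_n binary search tree shapes on n keys; with n = 16 that is C_16. So P = C_16 = 35357670.
The number of full binary trees on 10 internal nodes is the Catalan number C_10. So Q = C_10 = 16796.
P − Q = 35357670 − 16796 = 35340874.

35340874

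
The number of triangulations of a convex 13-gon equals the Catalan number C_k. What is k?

The number of triangulations of a 13-gon is the Catalan number C_11 (index = sides − 2).

11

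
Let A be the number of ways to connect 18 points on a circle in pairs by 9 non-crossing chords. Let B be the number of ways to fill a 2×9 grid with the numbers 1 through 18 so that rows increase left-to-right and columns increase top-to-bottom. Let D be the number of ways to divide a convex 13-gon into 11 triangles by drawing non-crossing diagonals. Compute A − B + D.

Pairing 18 circle points by 9 non-crossing chords gives C_9 matchings. So A = C_9 = 4862.
By the hook-length formula (or a Dyck-path bijection), SYT of shape 2×9 number C_9. So B = C_9 = 4862.
Triangulations of a convex m-gon are counted by C_{m−2}; with m = 13 this is C_11. So D = C_11 = 58786.
A − B + D = 4862 − 4862 + 58786 = 58786.

58786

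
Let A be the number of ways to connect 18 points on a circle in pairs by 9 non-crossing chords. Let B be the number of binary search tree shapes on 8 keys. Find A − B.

Non-crossing perfect matchings of 2n points on a circle are counted by C_n; with 18 points, n = 9. So A = C_9 = 4862.
Binary trees (left/right distinguished) on n nodes are counted by C_n; here n = 8. So B = C_8 = 1430.
A − B = 4862 − 1430 = 3432.

3432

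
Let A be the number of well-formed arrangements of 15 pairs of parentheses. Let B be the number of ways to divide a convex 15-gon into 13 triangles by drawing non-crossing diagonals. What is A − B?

A balanced arrangement of 15 bracket pairs is a Dyck word of semilength 15, so the count is C_15. So A = C_15 = 9694845.
A convex 15-gon is triangulated into 13 triangles, and the number of such triangulations is the Catalan number C_{15−2} = C_13. So B = C_13 = 742900.
A − B = 9694845 − 742900 = 8951945.

8951945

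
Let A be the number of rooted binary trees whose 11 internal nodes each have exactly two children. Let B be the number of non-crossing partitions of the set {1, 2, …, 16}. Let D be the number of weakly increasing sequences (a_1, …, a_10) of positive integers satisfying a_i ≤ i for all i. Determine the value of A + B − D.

35399660

The number of full binary trees on 11 internal nodes is the Catalan number C_11. So A = C_11 = 58786.
Non-crossing partitions of an n-element set are counted by C_n; here n = 16. So B = C_16 = 35357670.
Such sub-staircase sequences of length n are counted by C_n; here n = 10. So D = C_10 = 16796.
A + B − D = 58786 + 35357670 − 16796 = 35399660.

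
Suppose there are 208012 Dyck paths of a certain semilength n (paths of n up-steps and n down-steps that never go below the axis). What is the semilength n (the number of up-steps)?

12

Dyck paths of semilength n are counted by C_n; 208012 = C_12.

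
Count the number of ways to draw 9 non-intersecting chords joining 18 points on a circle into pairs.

Pairing 18 circle points by 9 non-crossing chords gives C_9 matchings.
C_9 = 4862.

4862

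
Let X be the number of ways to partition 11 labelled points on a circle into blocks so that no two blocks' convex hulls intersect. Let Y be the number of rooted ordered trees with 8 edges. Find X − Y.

57356

The non-crossing partitions of [11] form a lattice of size C_11. So X = C_11 = 58786.
Rooted ordered trees with n edges are counted by C_n; here n = 8. So Y = C_8 = 1430.
X − Y = 58786 − 1430 = 57356.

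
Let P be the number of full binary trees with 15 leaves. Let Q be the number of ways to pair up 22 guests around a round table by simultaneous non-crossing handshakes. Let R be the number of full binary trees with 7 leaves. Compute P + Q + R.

Full binary trees with 15 leaves have 15−1 = 14 internal nodes, so there are C_14 of them. So P = C_14 = 2674440.
With 22 = 2·11 people, non-crossing handshake pairings are non-crossing perfect matchings on a circle, counted by C_11. So Q = C_11 = 58786.
Full binary trees with 7 leaves have 7−1 = 6 internal nodes, so there are C_6 of them. So R = C_6 = 132.
P + Q + R = 2674440 + 58786 + 132 = 2733358.

2733358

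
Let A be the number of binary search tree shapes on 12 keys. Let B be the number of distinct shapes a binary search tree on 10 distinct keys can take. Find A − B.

191216

Rooted binary trees with 12 nodes (each child slot possibly empty) number C_12. So A = C_12 = 208012.
Rooted binary trees with 10 nodes (each child slot possibly empty) number C_10. So B = C_10 = 16796.
A − B = 208012 − 16796 = 191216.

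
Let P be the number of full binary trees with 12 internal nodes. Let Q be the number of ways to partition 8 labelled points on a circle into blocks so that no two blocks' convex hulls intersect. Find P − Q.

206582

The number of full binary trees on 12 internal nodes is the Catalan number C_12. So P = C_12 = 208012.
Non-crossing partitions of an n-element set are counted by C_n; here n = 8. So Q = C_8 = 1430.
P − Q = 208012 − 1430 = 206582.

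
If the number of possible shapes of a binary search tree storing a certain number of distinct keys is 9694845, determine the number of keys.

15

Binary search tree shapes on n keys are counted by C_n; 9694845 = C_15.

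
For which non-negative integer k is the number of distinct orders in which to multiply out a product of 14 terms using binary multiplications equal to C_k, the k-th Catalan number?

Parenthesizations of m factors correspond to full binary trees with m leaves, counted by C_{m−1}; m = 14 gives C_13.

13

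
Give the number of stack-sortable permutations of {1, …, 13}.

742900

By Knuth's characterisation, the stack-sortable permutations of length 13 are the 231-avoiders, numbering C_13.
C_13 = 742900.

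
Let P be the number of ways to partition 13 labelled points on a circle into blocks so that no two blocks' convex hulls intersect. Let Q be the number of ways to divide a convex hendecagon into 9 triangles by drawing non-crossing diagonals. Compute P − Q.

Non-crossing partitions of an n-element set are counted by C_n; here n = 13. So P = C_13 = 742900.
The number of triangulations of an 11-gon is the Catalan number C_9 (index = sides − 2). So Q = C_9 = 4862.
P − Q = 742900 − 4862 = 738038.

738038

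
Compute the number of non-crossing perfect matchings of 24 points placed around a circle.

208012

Pairing 24 circle points by 12 non-crossing chords gives C_12 matchings.
C_12 = C(24,12)/13 = 2704156/13 = 208012.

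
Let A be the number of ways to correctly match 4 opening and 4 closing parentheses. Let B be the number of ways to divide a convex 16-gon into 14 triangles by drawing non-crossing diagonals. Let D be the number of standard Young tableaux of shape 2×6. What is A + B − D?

2674322

Balanced strings of n pairs of brackets are counted by C_n; here n = 4. So A = C_4 = 14.
The number of triangulations of a 16-gon is the Catalan number C_14 (index = sides − 2). So B = C_14 = 2674440.
By the hook-length formula (or a Dyck-path bijection), SYT of shape 2×6 number C_6. So D = C_6 = 132.
A + B − D = 14 + 2674440 − 132 = 2674322.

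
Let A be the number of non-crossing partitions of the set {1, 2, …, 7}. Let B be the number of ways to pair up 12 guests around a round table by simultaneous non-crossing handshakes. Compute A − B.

297

The non-crossing partitions of [7] form a lattice of size C_7. So A = C_7 = 429.
With 12 = 2·6 people, non-crossing handshake pairings are non-crossing perfect matchings on a circle, counted by C_6. So B = C_6 = 132.
A − B = 429 − 132 = 297.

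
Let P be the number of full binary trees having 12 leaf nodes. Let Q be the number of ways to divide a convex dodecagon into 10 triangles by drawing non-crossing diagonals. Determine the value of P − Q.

41990

Full binary trees with 12 leaves have 12−1 = 11 internal nodes, so there are C_11 of them. So P = C_11 = 58786.
A convex 12-gon is triangulated into 10 triangles, and the number of such triangulations is the Catalan number C_{12−2} = C_10. So Q = C_10 = 16796.
P − Q = 58786 − 16796 = 41990.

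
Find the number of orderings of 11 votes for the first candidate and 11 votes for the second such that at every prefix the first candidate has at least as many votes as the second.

Reading a vote for the leader as '(' and for the other as ')' turns such a sequence into a balanced string of 11 pairs, so the count is C_11.
C_11 = 58786.

58786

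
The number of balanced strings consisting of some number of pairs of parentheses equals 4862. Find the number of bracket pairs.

9

Balanced strings of n bracket-pairs are counted by C_n, and C_9 = 4862.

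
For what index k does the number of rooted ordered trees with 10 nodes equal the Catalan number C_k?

A rooted plane tree on 10 nodes has 9 edges, and such trees are counted by C_9.

9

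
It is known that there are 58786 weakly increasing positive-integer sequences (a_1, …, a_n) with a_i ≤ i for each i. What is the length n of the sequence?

Such sub-staircase sequences of length n are counted by C_n. The Catalan number equal to 58786 is C_11.

11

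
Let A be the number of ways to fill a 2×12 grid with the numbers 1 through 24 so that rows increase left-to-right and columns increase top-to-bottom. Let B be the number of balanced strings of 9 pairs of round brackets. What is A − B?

203150

By the hook-length formula (or a Dyck-path bijection), SYT of shape 2×12 number C_12. So A = C_12 = 208012.
Balanced strings of n pairs of brackets are counted by C_n; here n = 9. So B = C_9 = 4862.
A − B = 208012 − 4862 = 203150.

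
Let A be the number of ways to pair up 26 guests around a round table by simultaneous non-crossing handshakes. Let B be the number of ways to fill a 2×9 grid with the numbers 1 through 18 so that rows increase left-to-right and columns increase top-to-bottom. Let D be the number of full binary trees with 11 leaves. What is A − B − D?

721242

Non-crossing handshake pairings of 2n people are counted by C_n; 26 people gives n = 13. So A = C_13 = 742900.
Standard Young tableaux of shape 2×n are counted by C_n; here n = 9. So B = C_9 = 4862.
Full binary trees with 11 leaves have 11−1 = 10 internal nodes, so there are C_10 of them. So D = C_10 = 16796.
A − B − D = 742900 − 4862 − 16796 = 721242.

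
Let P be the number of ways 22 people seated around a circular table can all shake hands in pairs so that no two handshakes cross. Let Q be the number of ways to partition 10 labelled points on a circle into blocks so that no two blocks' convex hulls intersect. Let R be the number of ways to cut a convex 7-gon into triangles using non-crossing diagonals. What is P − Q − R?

Non-crossing handshake pairings of 2n people are counted by C_n; 22 people gives n = 11. So P = C_11 = 58786.
Non-crossing partitions of an n-element set are counted by C_n; here n = 10. So Q = C_10 = 16796.
A convex 7-gon is triangulated into 5 triangles, and the number of such triangulations is the Catalan number C_{7−2} = C_5. So R = C_5 = 42.
P − Q − R = 58786 − 16796 − 42 = 41948.

41948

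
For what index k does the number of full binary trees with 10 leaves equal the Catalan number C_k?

9

A full binary tree with L leaves has L−1 internal nodes and is counted by C_{L−1}; L = 10 gives C_9.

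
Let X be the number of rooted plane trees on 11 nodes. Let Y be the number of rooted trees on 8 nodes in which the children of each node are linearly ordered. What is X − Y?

A rooted plane tree on 11 nodes has 10 edges, and such trees are counted by C_10. So X = C_10 = 16796.
A rooted plane tree on 8 nodes has 7 edges, and such trees are counted by C_7. So Y = C_7 = 429.
X − Y = 16796 − 429 = 16367.

16367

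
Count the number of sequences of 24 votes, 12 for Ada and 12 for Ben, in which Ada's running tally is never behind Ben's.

Reading a vote for the leader as '(' and for the other as ')' turns such a sequence into a balanced string of 12 pairs, so the count is C_12.
C_12 = C_11 · 2(2·11+1)/(11+2) = 58786 · 46/13 = 208012.

208012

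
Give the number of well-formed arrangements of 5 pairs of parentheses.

A balanced arrangement of 5 bracket pairs is a Dyck word of semilength 5, so the count is C_5.
C_5 = 42.

42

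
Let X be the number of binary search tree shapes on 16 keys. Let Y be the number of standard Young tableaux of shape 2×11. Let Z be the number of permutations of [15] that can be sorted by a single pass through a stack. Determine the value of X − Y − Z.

25604039

Binary trees (left/right distinguished) on n nodes are counted by C_n; here n = 16. So X = C_16 = 35357670.
Standard Young tableaux of shape 2×n are counted by C_n; here n = 11. So Y = C_11 = 58786.
By Knuth's characterisation, the stack-sortable permutations of length 15 are the 231-avoiders, numbering C_15. So Z = C_15 = 9694845.
X − Y − Z = 35357670 − 58786 − 9694845 = 25604039.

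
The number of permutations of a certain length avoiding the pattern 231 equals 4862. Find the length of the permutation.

Permutations of [n] avoiding a fixed length-3 pattern are counted by C_n; 4862 = C_9.

9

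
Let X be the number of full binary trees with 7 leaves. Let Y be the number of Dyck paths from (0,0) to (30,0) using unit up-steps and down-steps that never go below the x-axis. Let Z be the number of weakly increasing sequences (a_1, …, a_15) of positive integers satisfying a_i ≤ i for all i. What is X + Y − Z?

A full binary tree with L leaves has L−1 internal nodes and is counted by C_{L−1}; L = 7 gives C_6. So X = C_6 = 132.
Dyck paths of semilength n (length 2n) are counted by C_n; here n = 15. So Y = C_15 = 9694845.
Weakly increasing sequences with a_i ≤ i biject with Dyck paths of semilength 15, so there are C_15. So Z = C_15 = 9694845.
X + Y − Z = 132 + 9694845 − 9694845 = 132.

132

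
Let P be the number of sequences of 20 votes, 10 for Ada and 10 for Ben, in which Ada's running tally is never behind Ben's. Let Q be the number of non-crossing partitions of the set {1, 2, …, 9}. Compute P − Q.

Ballot sequences with n votes each where one side never trails are Dyck words, counted by C_n; here n = 10. So P = C_10 = 16796.
The non-crossing partitions of [9] form a lattice of size C_9. So Q = C_9 = 4862.
P − Q = 16796 − 4862 = 11934.

11934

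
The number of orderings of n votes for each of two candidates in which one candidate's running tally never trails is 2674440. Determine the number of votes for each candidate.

Such ballot sequences with n votes each are counted by C_n, and C_14 = 2674440.

14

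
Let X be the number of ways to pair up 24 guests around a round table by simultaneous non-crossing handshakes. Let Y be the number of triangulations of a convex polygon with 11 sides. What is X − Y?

With 24 = 2·12 people, non-crossing handshake pairings are non-crossing perfect matchings on a circle, counted by C_12. So X = C_12 = 208012.
The number of triangulations of an 11-gon is the Catalan number C_9 (index = sides − 2). So Y = C_9 = 4862.
X − Y = 208012 − 4862 = 203150.

203150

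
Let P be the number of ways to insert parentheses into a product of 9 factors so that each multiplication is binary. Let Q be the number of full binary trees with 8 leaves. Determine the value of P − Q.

1001

Bracketing 9 factors into binary products is counted by C_{9−1} = C_8. So P = C_8 = 1430.
Full binary trees with 8 leaves have 8−1 = 7 internal nodes, so there are C_7 of them. So Q = C_7 = 429.
P − Q = 1430 − 429 = 1001.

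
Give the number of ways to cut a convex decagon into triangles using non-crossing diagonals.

1430

A convex 10-gon is triangulated into 8 triangles, and the number of such triangulations is the Catalan number C_{10−2} = C_8.
C_8 = C(16,8)/9 = 12870/9 = 1430.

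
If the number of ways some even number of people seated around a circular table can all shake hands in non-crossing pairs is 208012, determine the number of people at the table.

24

Non-crossing handshake pairings of 2n people are counted by C_n; 208012 = C_12.
So n = 12, and there are 2n = 24 people.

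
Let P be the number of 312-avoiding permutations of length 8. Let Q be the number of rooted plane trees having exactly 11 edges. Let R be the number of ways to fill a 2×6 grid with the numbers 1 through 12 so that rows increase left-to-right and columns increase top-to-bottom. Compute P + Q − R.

Permutations of [n] avoiding any single length-3 pattern are counted by C_n; here n = 8. So P = C_8 = 1430.
A rooted plane tree with 11 edges has 12 nodes, and the count is C_11. So Q = C_11 = 58786.
By the hook-length formula (or a Dyck-path bijection), SYT of shape 2×6 number C_6. So R = C_6 = 132.
P + Q − R = 1430 + 58786 − 132 = 60084.

60084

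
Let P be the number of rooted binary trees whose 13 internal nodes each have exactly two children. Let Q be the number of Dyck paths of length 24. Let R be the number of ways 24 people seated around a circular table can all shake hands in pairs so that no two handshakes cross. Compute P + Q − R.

Full binary trees with n internal nodes are counted by C_n; here n = 13. So P = C_13 = 742900.
Paths of 12 up- and 12 down-steps that never dip below the axis are Dyck paths; their count is C_12. So Q = C_12 = 208012.
Non-crossing handshake pairings of 2n people are counted by C_n; 24 people gives n = 12. So R = C_12 = 208012.
P + Q − R = 742900 + 208012 − 208012 = 742900.

742900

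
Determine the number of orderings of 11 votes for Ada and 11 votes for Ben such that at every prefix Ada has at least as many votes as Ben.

Ballot sequences with n votes each where one side never trails are Dyck words, counted by C_n; here n = 11.
C_11 = C(22,11)/12 = 705432/12 = 58786.

58786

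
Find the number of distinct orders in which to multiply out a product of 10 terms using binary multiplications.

4862

Ways to associate a product of 10 factors correspond to binary trees on 10 leaves, so the count is C_9.
C_9 = C(18,9)/10 = 48620/10 = 4862.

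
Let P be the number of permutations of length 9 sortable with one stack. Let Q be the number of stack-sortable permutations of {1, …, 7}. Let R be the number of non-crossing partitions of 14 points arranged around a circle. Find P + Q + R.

2679731

Stack-sortable permutations are exactly the 231-avoiding ones, counted by C_n; here n = 9. So P = C_9 = 4862.
By Knuth's characterisation, the stack-sortable permutations of length 7 are the 231-avoiders, numbering C_7. So Q = C_7 = 429.
Non-crossing partitions of an n-element set are counted by C_n; here n = 14. So R = C_14 = 2674440.
P + Q + R = 4862 + 429 + 2674440 = 2679731.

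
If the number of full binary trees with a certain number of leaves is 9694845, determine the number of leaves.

Full binary trees with L leaves are counted by C_{L−1}, and C_15 = 9694845.
So the index is 15, and the number of leaves is 15 + 1 = 16.

16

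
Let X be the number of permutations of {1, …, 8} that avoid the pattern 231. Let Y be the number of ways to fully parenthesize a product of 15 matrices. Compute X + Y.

Permutations of [n] avoiding any single length-3 pattern are counted by C_n; here n = 8. So X = C_8 = 1430.
Bracketing 15 factors into binary products is counted by C_{15−1} = C_14. So Y = C_14 = 2674440.
X + Y = 1430 + 2674440 = 2675870.

2675870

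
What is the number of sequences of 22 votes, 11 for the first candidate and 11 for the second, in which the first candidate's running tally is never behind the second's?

Ballot sequences with n votes each where one side never trails are Dyck words, counted by C_n; here n = 11.
C_11 = C_10 · 2(2·10+1)/(10+2) = 16796 · 42/12 = 58786.

58786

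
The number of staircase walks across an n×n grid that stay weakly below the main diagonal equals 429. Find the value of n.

Such diagonal-avoiding paths in an n×n grid are counted by C_n; 429 = C_7.

7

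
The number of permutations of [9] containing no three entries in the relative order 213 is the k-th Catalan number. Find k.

Permutations of [n] avoiding any single length-3 pattern are counted by C_n; here n = 9.

9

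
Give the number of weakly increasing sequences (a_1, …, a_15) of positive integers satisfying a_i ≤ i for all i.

Weakly increasing sequences with a_i ≤ i biject with Dyck paths of semilength 15, so there are C_15.
C_15 = C(30,15)/16 = 155117520/16 = 9694845.

9694845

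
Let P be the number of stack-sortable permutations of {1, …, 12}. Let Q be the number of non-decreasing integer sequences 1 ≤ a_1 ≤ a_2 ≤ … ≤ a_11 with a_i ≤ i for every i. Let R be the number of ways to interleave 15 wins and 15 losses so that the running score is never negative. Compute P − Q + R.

By Knuth's characterisation, the stack-sortable permutations of length 12 are the 231-avoiders, numbering C_12. So P = C_12 = 208012.
Weakly increasing sequences with a_i ≤ i biject with Dyck paths of semilength 11, so there are C_11. So Q = C_11 = 58786.
Ballot sequences with n votes each where one side never trails are Dyck words, counted by C_n; here n = 15. So R = C_15 = 9694845.
P − Q + R = 208012 − 58786 + 9694845 = 9844071.

9844071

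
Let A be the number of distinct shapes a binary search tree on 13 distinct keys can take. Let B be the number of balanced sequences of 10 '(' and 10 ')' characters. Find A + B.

759696

There are C_n binary search tree shapes on n keys; with n = 13 that is C_13. So A = C_13 = 742900.
Balanced strings of n pairs of brackets are counted by C_n; here n = 10. So B = C_10 = 16796.
A + B = 742900 + 16796 = 759696.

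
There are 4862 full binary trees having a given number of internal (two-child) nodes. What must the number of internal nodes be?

9

Full binary trees with n internal nodes are counted by C_n, and C_9 = 4862.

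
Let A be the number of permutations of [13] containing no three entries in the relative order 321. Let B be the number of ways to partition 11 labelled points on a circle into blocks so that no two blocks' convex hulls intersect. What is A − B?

For any fixed pattern of length 3, the pattern-avoiding permutations of [13] number C_13. So A = C_13 = 742900.
Non-crossing partitions of an n-element set are counted by C_n; here n = 11. So B = C_11 = 58786.
A − B = 742900 − 58786 = 684114.

684114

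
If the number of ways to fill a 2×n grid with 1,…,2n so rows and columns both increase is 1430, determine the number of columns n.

Standard Young tableaux of shape 2×n are counted by C_n. Since C_8 = 1430, the index is 8.

8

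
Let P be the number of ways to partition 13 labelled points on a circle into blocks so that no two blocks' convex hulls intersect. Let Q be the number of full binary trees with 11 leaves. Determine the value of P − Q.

The non-crossing partitions of [13] form a lattice of size C_13. So P = C_13 = 742900.
Full binary trees with 11 leaves have 11−1 = 10 internal nodes, so there are C_10 of them. So Q = C_10 = 16796.
P − Q = 742900 − 16796 = 726104.

726104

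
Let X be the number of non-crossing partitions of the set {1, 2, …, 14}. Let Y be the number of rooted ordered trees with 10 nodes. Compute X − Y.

2669578

The non-crossing partitions of [14] form a lattice of size C_14. So X = C_14 = 2674440.
Rooted ordered (plane) trees on m nodes have m−1 edges and are counted by C_{m−1}; m = 10 gives C_9. So Y = C_9 = 4862.
X − Y = 2674440 − 4862 = 2669578.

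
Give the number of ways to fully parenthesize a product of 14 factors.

742900

Parenthesizations of m factors correspond to full binary trees with m leaves, counted by C_{m−1}; m = 14 gives C_13.
C_13 = C(26,13)/14 = 10400600/14 = 742900.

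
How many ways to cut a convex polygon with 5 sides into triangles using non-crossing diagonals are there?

5

The number of triangulations of a 5-gon is the Catalan number C_3 (index = sides − 2).
C_3 = 5.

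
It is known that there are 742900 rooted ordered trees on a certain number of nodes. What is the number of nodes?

Rooted ordered trees on m nodes are counted by C_{m−1}. Since C_13 = 742900, the index is 13.
So the index is 13, and the number of nodes is 13 + 1 = 14.

14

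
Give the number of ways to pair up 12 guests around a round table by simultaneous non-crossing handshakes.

Non-crossing handshake pairings of 2n people are counted by C_n; 12 people gives n = 6.
C_6 = C_5 · 2(2·5+1)/(5+2) = 42 · 22/7 = 132.

132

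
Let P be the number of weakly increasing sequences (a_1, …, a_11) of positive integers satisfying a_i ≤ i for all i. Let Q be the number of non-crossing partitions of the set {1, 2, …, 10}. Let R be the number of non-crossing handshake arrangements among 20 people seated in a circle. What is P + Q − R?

58786

Such sub-staircase sequences of length n are counted by C_n; here n = 11. So P = C_11 = 58786.
The non-crossing partitions of [10] form a lattice of size C_10. So Q = C_10 = 16796.
With 20 = 2·10 people, non-crossing handshake pairings are non-crossing perfect matchings on a circle, counted by C_10. So R = C_10 = 16796.
P + Q − R = 58786 + 16796 − 16796 = 58786.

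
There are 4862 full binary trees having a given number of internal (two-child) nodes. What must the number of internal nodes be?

Full binary trees with n internal nodes are counted by C_n. The Catalan number equal to 4862 is C_9.

9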